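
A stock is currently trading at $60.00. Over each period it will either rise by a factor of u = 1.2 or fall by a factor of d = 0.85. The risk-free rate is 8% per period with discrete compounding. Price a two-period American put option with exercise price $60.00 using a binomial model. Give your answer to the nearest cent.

$2.86

Risk-neutral probability p = (1 + 0.08 − 0.85)/(1.2 − 0.85) = 0.2300/0.3500 = 0.6571
Terminal stock prices: S_uu = 86.4, S_ud = 61.2, S_dd = 43.35
Terminal payoffs (K − S): max(-26.4, 0) = 0, max(-1.2, 0) = 0, max(16.65, 0) = 16.65
Node u (S = 72): continuation = 1/1.08·[0.6571·0.0000 + 0.3429·0.0000] = 0.0000; exercise value = 0.0000 ≤ continuation, so V_u = 0.0000
Node d (S = 51): continuation = 1/1.08·[0.6571·0.0000 + 0.3429·16.6500] = 5.2857; exercise value = 9.0000 > continuation, so V_d = 9.0000 (exercise)
Node 0 (S = 60): continuation = 1/1.08·[0.6571·0.0000 + 0.3429·9.0000] = 2.8571; exercise value = 0.0000 ≤ continuation, so V_0 = 2.8571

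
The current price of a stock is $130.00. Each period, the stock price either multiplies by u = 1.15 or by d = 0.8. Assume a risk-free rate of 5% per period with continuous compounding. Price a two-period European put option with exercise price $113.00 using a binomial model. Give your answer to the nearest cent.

Risk-neutral probability p = (e^0.05 − 0.8)/(1.15 − 0.8) = 0.2513/0.3500 = 0.7179
Terminal stock prices: S_uu = 171.9, S_ud = 119.6, S_dd = 83.2
Terminal payoffs (K − S): max(-58.92, 0) = 0, max(-6.6, 0) = 0, max(29.8, 0) = 29.8
Node u (S = 149.5): V_u = e^(−0.05)·[0.7179·0.0000 + 0.2821·0.0000] = 0.0000
Node d (S = 104): V_d = e^(−0.05)·[0.7179·0.0000 + 0.2821·29.8000] = 7.9961
Node 0 (S = 130): V_0 = e^(−0.05)·[0.7179·0.0000 + 0.2821·7.9961] = 2.1456

$2.15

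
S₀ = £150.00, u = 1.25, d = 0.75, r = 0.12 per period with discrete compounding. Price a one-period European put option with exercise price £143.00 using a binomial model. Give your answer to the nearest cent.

Risk-neutral probability p = (1 + 0.12 − 0.75)/(1.25 − 0.75) = 0.3700/0.5000 = 0.7400
Terminal stock prices: S_u = 187.5, S_d = 112.5
Terminal payoffs (K − S): max(-44.5, 0) = 0, max(30.5, 0) = 30.5
Node 0 (S = 150): V_0 = 1/1.12·[0.7400·0.0000 + 0.2600·30.5000] = 7.0804

£7.08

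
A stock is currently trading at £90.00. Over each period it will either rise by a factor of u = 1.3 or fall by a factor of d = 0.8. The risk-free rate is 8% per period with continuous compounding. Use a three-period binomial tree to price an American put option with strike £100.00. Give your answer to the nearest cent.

Risk-neutral probability p = (e^0.08 − 0.8)/(1.3 − 0.8) = 0.2833/0.5000 = 0.5666
Terminal stock prices: S_uuu = 197.7, S_uud = 121.7, S_udd = 74.88, S_ddd = 46.08
Terminal payoffs (K − S): max(-97.73, 0) = 0, max(-21.68, 0) = 0, max(25.12, 0) = 25.12, max(53.92, 0) = 53.92
Node uu (S = 152.1): continuation = e^(−0.08)·[0.5666·0.0000 + 0.4334·0.0000] = 0.0000; exercise value = 0.0000 ≤ continuation, so V_uu = 0.0000
Node ud (S = 93.6): continuation = e^(−0.08)·[0.5666·0.0000 + 0.4334·25.1200] = 10.0506; exercise value = 6.4000 ≤ continuation, so V_ud = 10.0506
Node dd (S = 57.6): continuation = e^(−0.08)·[0.5666·25.1200 + 0.4334·53.9200] = 34.7116; exercise value = 42.4000 > continuation, so V_dd = 42.4000 (exercise)
Node u (S = 117): continuation = e^(−0.08)·[0.5666·0.0000 + 0.4334·10.0506] = 4.0213; exercise value = 0.0000 ≤ continuation, so V_u = 4.0213
Node d (S = 72): continuation = e^(−0.08)·[0.5666·10.0506 + 0.4334·42.4000] = 22.2209; exercise value = 28.0000 > continuation, so V_d = 28.0000 (exercise)
Node 0 (S = 90): continuation = e^(−0.08)·[0.5666·4.0213 + 0.4334·28.0000] = 13.3060; exercise value = 10.0000 ≤ continuation, so V_0 = 13.3060

£13.31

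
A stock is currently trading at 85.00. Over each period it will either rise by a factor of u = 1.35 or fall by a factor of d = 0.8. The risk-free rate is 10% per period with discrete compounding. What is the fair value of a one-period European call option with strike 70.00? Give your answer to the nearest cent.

Risk-neutral probability p = (1 + 0.1 − 0.8)/(1.35 − 0.8) = 0.3000/0.5500 = 0.5455
Terminal stock prices: S_u = 114.8, S_d = 68
Terminal payoffs (S − K): max(44.75, 0) = 44.75, max(-2, 0) = 0
Node 0 (S = 85): V_0 = 1/1.1·[0.5455·44.7500 + 0.4545·0.0000] = 22.1901

22.19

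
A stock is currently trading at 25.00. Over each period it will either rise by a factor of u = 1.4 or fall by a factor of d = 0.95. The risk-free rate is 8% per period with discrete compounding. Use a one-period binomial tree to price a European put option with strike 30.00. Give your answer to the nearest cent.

Risk-neutral probability p = (1 + 0.08 − 0.95)/(1.4 − 0.95) = 0.1300/0.4500 = 0.2889
Terminal stock prices: S_u = 35, S_d = 23.75
Terminal payoffs (K − S): max(-5, 0) = 0, max(6.25, 0) = 6.25
Node 0 (S = 25): V_0 = 1/1.08·[0.2889·0.0000 + 0.7111·6.2500] = 4.1152

4.12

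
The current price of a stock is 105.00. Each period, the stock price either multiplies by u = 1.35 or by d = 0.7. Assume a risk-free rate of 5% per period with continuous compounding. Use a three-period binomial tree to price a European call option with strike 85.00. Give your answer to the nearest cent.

40.51

Risk-neutral probability p = (e^0.05 − 0.7)/(1.35 − 0.7) = 0.3513/0.6500 = 0.5404
Terminal stock prices: S_uuu = 258.3, S_uud = 134, S_udd = 69.46, S_ddd = 36.01
Terminal payoffs (S − K): max(173.3, 0) = 173.3, max(48.95, 0) = 48.95, max(-15.54, 0) = 0, max(-48.99, 0) = 0
Node uu (S = 191.4): V_uu = e^(−0.05)·[0.5404·173.3394 + 0.4596·48.9538] = 110.5080
Node ud (S = 99.22): V_ud = e^(−0.05)·[0.5404·48.9538 + 0.4596·0.0000] = 25.1652
Node dd (S = 51.45): V_dd = e^(−0.05)·[0.5404·0.0000 + 0.4596·0.0000] = 0.0000
Node u (S = 141.8): V_u = e^(−0.05)·[0.5404·110.5080 + 0.4596·25.1652] = 67.8092
Node d (S = 73.5): V_d = e^(−0.05)·[0.5404·25.1652 + 0.4596·0.0000] = 12.9364
Node 0 (S = 105): V_0 = e^(−0.05)·[0.5404·67.8092 + 0.4596·12.9364] = 40.5135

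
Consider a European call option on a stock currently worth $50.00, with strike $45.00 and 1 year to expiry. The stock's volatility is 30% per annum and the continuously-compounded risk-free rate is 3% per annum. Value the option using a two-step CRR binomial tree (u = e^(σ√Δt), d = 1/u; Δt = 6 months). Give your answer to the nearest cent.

$9.52

CRR parameters: u = e^(σ√Δt) = e^(0.3·√0.5) = 1.2363, d = 1/u = 0.8089
Per-period rate: rΔt = 0.03·0.5 = 0.015, so R = e^0.015 = 1.0151
Risk-neutral probability p = (e^0.015 − 0.8089)/(1.2363 − 0.8089) = 0.2063/0.4275 = 0.4825
Terminal stock prices: S_uu = 76.42, S_ud = 50, S_dd = 32.71
Terminal payoffs (S − K): max(31.42, 0) = 31.42, max(5, 0) = 5, max(-12.29, 0) = 0
Node u (S = 61.82): V_u = e^(−0.015)·[0.4825·31.4233 + 0.5175·5.0000] = 17.4855
Node d (S = 40.44): V_d = e^(−0.015)·[0.4825·5.0000 + 0.5175·0.0000] = 2.3767
Node 0 (S = 50): V_0 = e^(−0.015)·[0.4825·17.4855 + 0.5175·2.3767] = 9.5231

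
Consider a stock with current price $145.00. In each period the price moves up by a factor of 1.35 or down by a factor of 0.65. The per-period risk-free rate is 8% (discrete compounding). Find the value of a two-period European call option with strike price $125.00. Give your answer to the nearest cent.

$45.96

Risk-neutral probability p = (1 + 0.08 − 0.65)/(1.35 − 0.65) = 0.4300/0.7000 = 0.6143
Terminal stock prices: S_uu = 264.3, S_ud = 127.2, S_dd = 61.26
Terminal payoffs (S − K): max(139.3, 0) = 139.3, max(2.238, 0) = 2.238, max(-63.74, 0) = 0
Node u (S = 195.8): V_u = 1/1.08·[0.6143·139.2625 + 0.3857·2.2375] = 80.0093
Node d (S = 94.25): V_d = 1/1.08·[0.6143·2.2375 + 0.3857·0.0000] = 1.2727
Node 0 (S = 145): V_0 = 1/1.08·[0.6143·80.0093 + 0.3857·1.2727] = 45.9624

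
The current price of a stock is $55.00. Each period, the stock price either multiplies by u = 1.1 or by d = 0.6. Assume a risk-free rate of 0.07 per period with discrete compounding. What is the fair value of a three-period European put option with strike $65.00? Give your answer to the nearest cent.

$3.62

Risk-neutral probability p = (1 + 0.07 − 0.6)/(1.1 − 0.6) = 0.4700/0.5000 = 0.9400
Terminal stock prices: S_uuu = 73.21, S_uud = 39.93, S_udd = 21.78, S_ddd = 11.88
Terminal payoffs (K − S): max(-8.205, 0) = 0, max(25.07, 0) = 25.07, max(43.22, 0) = 43.22, max(53.12, 0) = 53.12
Node uu (S = 66.55): V_uu = 1/1.07·[0.9400·0.0000 + 0.0600·25.0700] = 1.4058
Node ud (S = 36.3): V_ud = 1/1.07·[0.9400·25.0700 + 0.0600·43.2200] = 24.4477
Node dd (S = 19.8): V_dd = 1/1.07·[0.9400·43.2200 + 0.0600·53.1200] = 40.9477
Node u (S = 60.5): V_u = 1/1.07·[0.9400·1.4058 + 0.0600·24.4477] = 2.6059
Node d (S = 33): V_d = 1/1.07·[0.9400·24.4477 + 0.0600·40.9477] = 23.7735
Node 0 (S = 55): V_0 = 1/1.07·[0.9400·2.6059 + 0.0600·23.7735] = 3.6224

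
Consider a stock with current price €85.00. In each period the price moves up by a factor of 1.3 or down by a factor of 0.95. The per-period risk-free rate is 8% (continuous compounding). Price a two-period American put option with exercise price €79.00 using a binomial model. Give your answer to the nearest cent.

€0.75

Risk-neutral probability p = (e^0.08 − 0.95)/(1.3 − 0.95) = 0.1333/0.3500 = 0.3808
Terminal stock prices: S_uu = 143.7, S_ud = 105, S_dd = 76.71
Terminal payoffs (K − S): max(-64.65, 0) = 0, max(-25.97, 0) = 0, max(2.288, 0) = 2.288
Node u (S = 110.5): continuation = e^(−0.08)·[0.3808·0.0000 + 0.6192·0.0000] = 0.0000; exercise value = 0.0000 ≤ continuation, so V_u = 0.0000
Node d (S = 80.75): continuation = e^(−0.08)·[0.3808·0.0000 + 0.6192·2.2875] = 1.3075; exercise value = 0.0000 ≤ continuation, so V_d = 1.3075
Node 0 (S = 85): continuation = e^(−0.08)·[0.3808·0.0000 + 0.6192·1.3075] = 0.7473; exercise value = 0.0000 ≤ continuation, so V_0 = 0.7473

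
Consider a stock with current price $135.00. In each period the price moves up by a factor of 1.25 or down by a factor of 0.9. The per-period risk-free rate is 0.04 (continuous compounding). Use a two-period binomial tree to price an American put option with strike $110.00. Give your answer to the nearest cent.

Risk-neutral probability p = (e^0.04 − 0.9)/(1.25 − 0.9) = 0.1408/0.3500 = 0.4023
Terminal stock prices: S_uu = 210.9, S_ud = 151.9, S_dd = 109.4
Terminal payoffs (K − S): max(-100.9, 0) = 0, max(-41.88, 0) = 0, max(0.65, 0) = 0.65
Node u (S = 168.8): continuation = e^(−0.04)·[0.4023·0.0000 + 0.5977·0.0000] = 0.0000; exercise value = 0.0000 ≤ continuation, so V_u = 0.0000
Node d (S = 121.5): continuation = e^(−0.04)·[0.4023·0.0000 + 0.5977·0.6500] = 0.3733; exercise value = 0.0000 ≤ continuation, so V_d = 0.3733
Node 0 (S = 135): continuation = e^(−0.04)·[0.4023·0.0000 + 0.5977·0.3733] = 0.2143; exercise value = 0.0000 ≤ continuation, so V_0 = 0.2143

$0.21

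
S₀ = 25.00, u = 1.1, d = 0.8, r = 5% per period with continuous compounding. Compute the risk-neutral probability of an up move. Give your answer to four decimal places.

p = 0.8376

Risk-neutral probability p = (e^0.05 − 0.8)/(1.1 − 0.8) = 0.2513/0.3000 = 0.8376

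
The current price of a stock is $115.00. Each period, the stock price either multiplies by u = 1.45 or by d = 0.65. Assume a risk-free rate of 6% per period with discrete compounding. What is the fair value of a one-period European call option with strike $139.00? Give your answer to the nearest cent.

$13.42

Risk-neutral probability p = (1 + 0.06 − 0.65)/(1.45 − 0.65) = 0.4100/0.8000 = 0.5125
Terminal stock prices: S_u = 166.8, S_d = 74.75
Terminal payoffs (S − K): max(27.75, 0) = 27.75, max(-64.25, 0) = 0
Node 0 (S = 115): V_0 = 1/1.06·[0.5125·27.7500 + 0.4875·0.0000] = 13.4169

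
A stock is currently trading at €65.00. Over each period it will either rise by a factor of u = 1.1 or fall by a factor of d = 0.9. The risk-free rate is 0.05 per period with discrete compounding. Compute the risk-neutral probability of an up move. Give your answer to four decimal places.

Risk-neutral probability p = (1 + 0.05 − 0.9)/(1.1 − 0.9) = 0.1500/0.2000 = 0.7500

p = 0.7500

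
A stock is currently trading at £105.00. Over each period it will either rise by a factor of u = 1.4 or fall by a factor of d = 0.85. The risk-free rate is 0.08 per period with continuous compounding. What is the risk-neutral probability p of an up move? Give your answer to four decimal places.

p = 0.4242

Risk-neutral probability p = (e^0.08 − 0.85)/(1.4 − 0.85) = 0.2333/0.5500 = 0.4242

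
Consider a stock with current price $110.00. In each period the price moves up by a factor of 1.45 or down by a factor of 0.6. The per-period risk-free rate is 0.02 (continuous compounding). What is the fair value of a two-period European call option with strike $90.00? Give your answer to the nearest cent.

$35.91

Risk-neutral probability p = (e^0.02 − 0.6)/(1.45 − 0.6) = 0.4202/0.8500 = 0.4944
Terminal stock prices: S_uu = 231.3, S_ud = 95.7, S_dd = 39.6
Terminal payoffs (S − K): max(141.3, 0) = 141.3, max(5.7, 0) = 5.7, max(-50.4, 0) = 0
Node u (S = 159.5): V_u = e^(−0.02)·[0.4944·141.2750 + 0.5056·5.7000] = 71.2821
Node d (S = 66): V_d = e^(−0.02)·[0.4944·5.7000 + 0.5056·0.0000] = 2.7620
Node 0 (S = 110): V_0 = e^(−0.02)·[0.4944·71.2821 + 0.5056·2.7620] = 35.9098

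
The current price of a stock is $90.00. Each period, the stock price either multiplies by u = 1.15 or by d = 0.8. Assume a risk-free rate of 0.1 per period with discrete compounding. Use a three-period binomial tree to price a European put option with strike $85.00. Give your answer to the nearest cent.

Risk-neutral probability p = (1 + 0.1 − 0.8)/(1.15 − 0.8) = 0.3000/0.3500 = 0.8571
Terminal stock prices: S_uuu = 136.9, S_uud = 95.22, S_udd = 66.24, S_ddd = 46.08
Terminal payoffs (K − S): max(-51.88, 0) = 0, max(-10.22, 0) = 0, max(18.76, 0) = 18.76, max(38.92, 0) = 38.92
Node uu (S = 119): V_uu = 1/1.1·[0.8571·0.0000 + 0.1429·0.0000] = 0.0000
Node ud (S = 82.8): V_ud = 1/1.1·[0.8571·0.0000 + 0.1429·18.7600] = 2.4364
Node dd (S = 57.6): V_dd = 1/1.1·[0.8571·18.7600 + 0.1429·38.9200] = 19.6727
Node u (S = 103.5): V_u = 1/1.1·[0.8571·0.0000 + 0.1429·2.4364] = 0.3164
Node d (S = 72): V_d = 1/1.1·[0.8571·2.4364 + 0.1429·19.6727] = 4.4534
Node 0 (S = 90): V_0 = 1/1.1·[0.8571·0.3164 + 0.1429·4.4534] = 0.8249

$0.82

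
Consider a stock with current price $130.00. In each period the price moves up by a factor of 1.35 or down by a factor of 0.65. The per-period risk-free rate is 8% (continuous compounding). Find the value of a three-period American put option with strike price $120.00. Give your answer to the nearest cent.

$15.73

Risk-neutral probability p = (e^0.08 − 0.65)/(1.35 − 0.65) = 0.4333/0.7000 = 0.6190
Terminal stock prices: S_uuu = 319.8, S_uud = 154, S_udd = 74.15, S_ddd = 35.7
Terminal payoffs (K − S): max(-199.8, 0) = 0, max(-34, 0) = 0, max(45.85, 0) = 45.85, max(84.3, 0) = 84.3
Node uu (S = 236.9): continuation = e^(−0.08)·[0.6190·0.0000 + 0.3810·0.0000] = 0.0000; exercise value = 0.0000 ≤ continuation, so V_uu = 0.0000
Node ud (S = 114.1): continuation = e^(−0.08)·[0.6190·0.0000 + 0.3810·45.8512] = 16.1270; exercise value = 5.9250 ≤ continuation, so V_ud = 16.1270
Node dd (S = 54.93): continuation = e^(−0.08)·[0.6190·45.8512 + 0.3810·84.2987] = 55.8490; exercise value = 65.0750 > continuation, so V_dd = 65.0750 (exercise)
Node u (S = 175.5): continuation = e^(−0.08)·[0.6190·0.0000 + 0.3810·16.1270] = 5.6723; exercise value = 0.0000 ≤ continuation, so V_u = 5.6723
Node d (S = 84.5): continuation = e^(−0.08)·[0.6190·16.1270 + 0.3810·65.0750] = 32.1033; exercise value = 35.5000 > continuation, so V_d = 35.5000 (exercise)
Node 0 (S = 130): continuation = e^(−0.08)·[0.6190·5.6723 + 0.3810·35.5000] = 15.7273; exercise value = 0.0000 ≤ continuation, so V_0 = 15.7273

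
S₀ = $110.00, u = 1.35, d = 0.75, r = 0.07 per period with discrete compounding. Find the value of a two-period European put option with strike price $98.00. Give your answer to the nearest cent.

Risk-neutral probability p = (1 + 0.07 − 0.75)/(1.35 − 0.75) = 0.3200/0.6000 = 0.5333
Terminal stock prices: S_uu = 200.5, S_ud = 111.4, S_dd = 61.88
Terminal payoffs (K − S): max(-102.5, 0) = 0, max(-13.38, 0) = 0, max(36.12, 0) = 36.12
Node u (S = 148.5): V_u = 1/1.07·[0.5333·0.0000 + 0.4667·0.0000] = 0.0000
Node d (S = 82.5): V_d = 1/1.07·[0.5333·0.0000 + 0.4667·36.1250] = 15.7555
Node 0 (S = 110): V_0 = 1/1.07·[0.5333·0.0000 + 0.4667·15.7555] = 6.8715

$6.87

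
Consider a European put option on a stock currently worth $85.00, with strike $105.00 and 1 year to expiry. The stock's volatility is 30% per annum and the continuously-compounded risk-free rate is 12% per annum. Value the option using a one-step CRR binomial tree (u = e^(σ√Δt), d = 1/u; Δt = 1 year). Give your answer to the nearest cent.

CRR parameters: u = e^(σ√Δt) = e^(0.3·√1) = 1.3499, d = 1/u = 0.7408
Per-period rate: rΔt = 0.12·1 = 0.12, so R = e^0.12 = 1.1275
Risk-neutral probability p = (e^0.12 − 0.7408)/(1.3499 − 0.7408) = 0.3867/0.6090 = 0.6349
Terminal stock prices: S_u = 114.7, S_d = 62.97
Terminal payoffs (K − S): max(-9.738, 0) = 0, max(42.03, 0) = 42.03
Node 0 (S = 85): V_0 = e^(−0.12)·[0.6349·0.0000 + 0.3651·42.0305] = 13.6102

$13.61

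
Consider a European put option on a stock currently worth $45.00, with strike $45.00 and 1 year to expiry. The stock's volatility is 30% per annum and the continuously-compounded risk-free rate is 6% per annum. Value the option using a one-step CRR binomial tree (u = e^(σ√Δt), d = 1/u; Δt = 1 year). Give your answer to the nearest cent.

CRR parameters: u = e^(σ√Δt) = e^(0.3·√1) = 1.3499, d = 1/u = 0.7408
Per-period rate: rΔt = 0.06·1 = 0.06, so R = e^0.06 = 1.0618
Risk-neutral probability p = (e^0.06 − 0.7408)/(1.3499 − 0.7408) = 0.3210/0.6090 = 0.5271
Terminal stock prices: S_u = 60.74, S_d = 33.34
Terminal payoffs (K − S): max(-15.74, 0) = 0, max(11.66, 0) = 11.66
Node 0 (S = 45): V_0 = e^(−0.06)·[0.5271·0.0000 + 0.4729·11.6632] = 5.1944

$5.19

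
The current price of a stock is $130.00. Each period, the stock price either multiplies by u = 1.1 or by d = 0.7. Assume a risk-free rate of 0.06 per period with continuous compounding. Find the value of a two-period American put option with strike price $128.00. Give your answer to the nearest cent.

$5.46

Risk-neutral probability p = (e^0.06 − 0.7)/(1.1 − 0.7) = 0.3618/0.4000 = 0.9046
Terminal stock prices: S_uu = 157.3, S_ud = 100.1, S_dd = 63.7
Terminal payoffs (K − S): max(-29.3, 0) = 0, max(27.9, 0) = 27.9, max(64.3, 0) = 64.3
Node u (S = 143): continuation = e^(−0.06)·[0.9046·0.0000 + 0.0954·27.9000] = 2.5069; exercise value = 0.0000 ≤ continuation, so V_u = 2.5069
Node d (S = 91): continuation = e^(−0.06)·[0.9046·27.9000 + 0.0954·64.3000] = 29.5459; exercise value = 37.0000 > continuation, so V_d = 37.0000 (exercise)
Node 0 (S = 130): continuation = e^(−0.06)·[0.9046·2.5069 + 0.0954·37.0000] = 5.4602; exercise value = 0.0000 ≤ continuation, so V_0 = 5.4602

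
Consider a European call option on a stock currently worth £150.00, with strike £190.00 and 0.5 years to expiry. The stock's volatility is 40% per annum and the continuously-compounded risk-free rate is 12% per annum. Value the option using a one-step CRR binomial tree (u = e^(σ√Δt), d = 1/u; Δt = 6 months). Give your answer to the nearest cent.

£4.57

CRR parameters: u = e^(σ√Δt) = e^(0.4·√0.5) = 1.3269, d = 1/u = 0.7536
Per-period rate: rΔt = 0.12·0.5 = 0.06, so R = e^0.06 = 1.0618
Risk-neutral probability p = (e^0.06 − 0.7536)/(1.3269 − 0.7536) = 0.3082/0.5733 = 0.5376
Terminal stock prices: S_u = 199, S_d = 113
Terminal payoffs (S − K): max(9.034, 0) = 9.034, max(-76.95, 0) = 0
Node 0 (S = 150): V_0 = e^(−0.06)·[0.5376·9.0345 + 0.4624·0.0000] = 4.5743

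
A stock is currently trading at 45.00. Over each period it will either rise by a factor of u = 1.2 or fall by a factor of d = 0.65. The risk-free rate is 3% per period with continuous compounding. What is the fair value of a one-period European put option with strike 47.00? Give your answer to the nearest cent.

5.31

Risk-neutral probability p = (e^0.03 − 0.65)/(1.2 − 0.65) = 0.3805/0.5500 = 0.6917
Terminal stock prices: S_u = 54, S_d = 29.25
Terminal payoffs (K − S): max(-7, 0) = 0, max(17.75, 0) = 17.75
Node 0 (S = 45): V_0 = e^(−0.03)·[0.6917·0.0000 + 0.3083·17.7500] = 5.3100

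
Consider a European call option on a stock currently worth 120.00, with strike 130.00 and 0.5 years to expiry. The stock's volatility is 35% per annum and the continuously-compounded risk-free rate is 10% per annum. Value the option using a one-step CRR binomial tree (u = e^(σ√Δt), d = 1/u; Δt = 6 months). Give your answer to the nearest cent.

CRR parameters: u = e^(σ√Δt) = e^(0.35·√0.5) = 1.2808, d = 1/u = 0.7808
Per-period rate: rΔt = 0.1·0.5 = 0.05, so R = e^0.05 = 1.0513
Risk-neutral probability p = (e^0.05 − 0.7808)/(1.2808 − 0.7808) = 0.2705/0.5000 = 0.5410
Terminal stock prices: S_u = 153.7, S_d = 93.69
Terminal payoffs (S − K): max(23.7, 0) = 23.7, max(-36.31, 0) = 0
Node 0 (S = 120): V_0 = e^(−0.05)·[0.5410·23.6964 + 0.4590·0.0000] = 12.1940

12.19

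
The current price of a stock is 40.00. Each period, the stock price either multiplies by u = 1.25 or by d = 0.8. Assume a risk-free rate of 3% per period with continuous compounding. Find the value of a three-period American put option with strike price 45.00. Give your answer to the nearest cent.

7.60

Risk-neutral probability p = (e^0.03 − 0.8)/(1.25 − 0.8) = 0.2305/0.4500 = 0.5121
Terminal stock prices: S_uuu = 78.12, S_uud = 50, S_udd = 32, S_ddd = 20.48
Terminal payoffs (K − S): max(-33.12, 0) = 0, max(-5, 0) = 0, max(13, 0) = 13, max(24.52, 0) = 24.52
Node uu (S = 62.5): continuation = e^(−0.03)·[0.5121·0.0000 + 0.4879·0.0000] = 0.0000; exercise value = 0.0000 ≤ continuation, so V_uu = 0.0000
Node ud (S = 40): continuation = e^(−0.03)·[0.5121·0.0000 + 0.4879·13.0000] = 6.1550; exercise value = 5.0000 ≤ continuation, so V_ud = 6.1550
Node dd (S = 25.6): continuation = e^(−0.03)·[0.5121·13.0000 + 0.4879·24.5200] = 18.0700; exercise value = 19.4000 > continuation, so V_dd = 19.4000 (exercise)
Node u (S = 50): continuation = e^(−0.03)·[0.5121·0.0000 + 0.4879·6.1550] = 2.9141; exercise value = 0.0000 ≤ continuation, so V_u = 2.9141
Node d (S = 32): continuation = e^(−0.03)·[0.5121·6.1550 + 0.4879·19.4000] = 12.2441; exercise value = 13.0000 > continuation, so V_d = 13.0000 (exercise)
Node 0 (S = 40): continuation = e^(−0.03)·[0.5121·2.9141 + 0.4879·13.0000] = 7.6033; exercise value = 5.0000 ≤ continuation, so V_0 = 7.6033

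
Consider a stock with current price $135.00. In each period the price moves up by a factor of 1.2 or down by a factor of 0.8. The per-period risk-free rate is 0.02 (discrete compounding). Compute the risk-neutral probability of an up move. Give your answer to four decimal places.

p = 0.5500

Risk-neutral probability p = (1 + 0.02 − 0.8)/(1.2 − 0.8) = 0.2200/0.4000 = 0.5500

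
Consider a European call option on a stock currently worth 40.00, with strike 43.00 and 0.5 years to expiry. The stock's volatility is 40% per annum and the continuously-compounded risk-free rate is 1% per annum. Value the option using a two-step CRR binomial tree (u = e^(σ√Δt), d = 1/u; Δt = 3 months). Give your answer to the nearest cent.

3.46

CRR parameters: u = e^(σ√Δt) = e^(0.4·√0.25) = 1.2214, d = 1/u = 0.8187
Per-period rate: rΔt = 0.01·0.25 = 0.0025, so R = e^0.0025 = 1.0025
Risk-neutral probability p = (e^0.0025 − 0.8187)/(1.2214 − 0.8187) = 0.1838/0.4027 = 0.4564
Terminal stock prices: S_uu = 59.67, S_ud = 40, S_dd = 26.81
Terminal payoffs (S − K): max(16.67, 0) = 16.67, max(-3, 0) = 0, max(-16.19, 0) = 0
Node u (S = 48.86): V_u = e^(−0.0025)·[0.4564·16.6730 + 0.5436·0.0000] = 7.5903
Node d (S = 32.75): V_d = e^(−0.0025)·[0.4564·0.0000 + 0.5436·0.0000] = 0.0000
Node 0 (S = 40): V_0 = e^(−0.0025)·[0.4564·7.5903 + 0.5436·0.0000] = 3.4554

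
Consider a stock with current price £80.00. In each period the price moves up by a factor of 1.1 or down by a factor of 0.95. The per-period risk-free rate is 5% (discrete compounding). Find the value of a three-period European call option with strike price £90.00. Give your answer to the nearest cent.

Risk-neutral probability p = (1 + 0.05 − 0.95)/(1.1 − 0.95) = 0.1000/0.1500 = 0.6667
Terminal stock prices: S_uuu = 106.5, S_uud = 91.96, S_udd = 79.42, S_ddd = 68.59
Terminal payoffs (S − K): max(16.48, 0) = 16.48, max(1.96, 0) = 1.96, max(-10.58, 0) = 0, max(-21.41, 0) = 0
Node uu (S = 96.8): V_uu = 1/1.05·[0.6667·16.4800 + 0.3333·1.9600] = 11.0857
Node ud (S = 83.6): V_ud = 1/1.05·[0.6667·1.9600 + 0.3333·0.0000] = 1.2444
Node dd (S = 72.2): V_dd = 1/1.05·[0.6667·0.0000 + 0.3333·0.0000] = 0.0000
Node u (S = 88): V_u = 1/1.05·[0.6667·11.0857 + 0.3333·1.2444] = 7.4336
Node d (S = 76): V_d = 1/1.05·[0.6667·1.2444 + 0.3333·0.0000] = 0.7901
Node 0 (S = 80): V_0 = 1/1.05·[0.6667·7.4336 + 0.3333·0.7901] = 4.9706

£4.97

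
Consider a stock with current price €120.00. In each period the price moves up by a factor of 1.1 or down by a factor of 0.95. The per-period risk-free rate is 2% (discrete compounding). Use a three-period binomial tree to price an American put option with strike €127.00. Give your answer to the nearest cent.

€7.78

Risk-neutral probability p = (1 + 0.02 − 0.95)/(1.1 − 0.95) = 0.0700/0.1500 = 0.4667
Terminal stock prices: S_uuu = 159.7, S_uud = 137.9, S_udd = 119.1, S_ddd = 102.9
Terminal payoffs (K − S): max(-32.72, 0) = 0, max(-10.94, 0) = 0, max(7.87, 0) = 7.87, max(24.12, 0) = 24.12
Node uu (S = 145.2): continuation = 1/1.02·[0.4667·0.0000 + 0.5333·0.0000] = 0.0000; exercise value = 0.0000 ≤ continuation, so V_uu = 0.0000
Node ud (S = 125.4): continuation = 1/1.02·[0.4667·0.0000 + 0.5333·7.8700] = 4.1150; exercise value = 1.6000 ≤ continuation, so V_ud = 4.1150
Node dd (S = 108.3): continuation = 1/1.02·[0.4667·7.8700 + 0.5333·24.1150] = 16.2098; exercise value = 18.7000 > continuation, so V_dd = 18.7000 (exercise)
Node u (S = 132): continuation = 1/1.02·[0.4667·0.0000 + 0.5333·4.1150] = 2.1517; exercise value = 0.0000 ≤ continuation, so V_u = 2.1517
Node d (S = 114): continuation = 1/1.02·[0.4667·4.1150 + 0.5333·18.7000] = 11.6605; exercise value = 13.0000 > continuation, so V_d = 13.0000 (exercise)
Node 0 (S = 120): continuation = 1/1.02·[0.4667·2.1517 + 0.5333·13.0000] = 7.7818; exercise value = 7.0000 ≤ continuation, so V_0 = 7.7818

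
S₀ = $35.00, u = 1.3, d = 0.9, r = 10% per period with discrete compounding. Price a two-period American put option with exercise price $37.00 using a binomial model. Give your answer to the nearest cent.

Risk-neutral probability p = (1 + 0.1 − 0.9)/(1.3 − 0.9) = 0.2000/0.4000 = 0.5000
Terminal stock prices: S_uu = 59.15, S_ud = 40.95, S_dd = 28.35
Terminal payoffs (K − S): max(-22.15, 0) = 0, max(-3.95, 0) = 0, max(8.65, 0) = 8.65
Node u (S = 45.5): continuation = 1/1.1·[0.5000·0.0000 + 0.5000·0.0000] = 0.0000; exercise value = 0.0000 ≤ continuation, so V_u = 0.0000
Node d (S = 31.5): continuation = 1/1.1·[0.5000·0.0000 + 0.5000·8.6500] = 3.9318; exercise value = 5.5000 > continuation, so V_d = 5.5000 (exercise)
Node 0 (S = 35): continuation = 1/1.1·[0.5000·0.0000 + 0.5000·5.5000] = 2.5000; exercise value = 2.0000 ≤ continuation, so V_0 = 2.5000

$2.50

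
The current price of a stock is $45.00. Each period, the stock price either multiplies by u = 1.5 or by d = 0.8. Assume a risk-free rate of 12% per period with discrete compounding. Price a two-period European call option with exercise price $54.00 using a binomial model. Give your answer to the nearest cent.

$7.87

Risk-neutral probability p = (1 + 0.12 − 0.8)/(1.5 − 0.8) = 0.3200/0.7000 = 0.4571
Terminal stock prices: S_uu = 101.2, S_ud = 54, S_dd = 28.8
Terminal payoffs (S − K): max(47.25, 0) = 47.25, max(0, 0) = 0, max(-25.2, 0) = 0
Node u (S = 67.5): V_u = 1/1.12·[0.4571·47.2500 + 0.5429·0.0000] = 19.2857
Node d (S = 36): V_d = 1/1.12·[0.4571·0.0000 + 0.5429·0.0000] = 0.0000
Node 0 (S = 45): V_0 = 1/1.12·[0.4571·19.2857 + 0.5429·0.0000] = 7.8717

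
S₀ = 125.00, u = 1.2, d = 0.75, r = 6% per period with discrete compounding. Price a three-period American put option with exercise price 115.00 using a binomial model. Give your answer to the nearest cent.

Risk-neutral probability p = (1 + 0.06 − 0.75)/(1.2 − 0.75) = 0.3100/0.4500 = 0.6889
Terminal stock prices: S_uuu = 216, S_uud = 135, S_udd = 84.38, S_ddd = 52.73
Terminal payoffs (K − S): max(-101, 0) = 0, max(-20, 0) = 0, max(30.62, 0) = 30.62, max(62.27, 0) = 62.27
Node uu (S = 180): continuation = 1/1.06·[0.6889·0.0000 + 0.3111·0.0000] = 0.0000; exercise value = 0.0000 ≤ continuation, so V_uu = 0.0000
Node ud (S = 112.5): continuation = 1/1.06·[0.6889·0.0000 + 0.3111·30.6250] = 8.9885; exercise value = 2.5000 ≤ continuation, so V_ud = 8.9885
Node dd (S = 70.31): continuation = 1/1.06·[0.6889·30.6250 + 0.3111·62.2656] = 38.1781; exercise value = 44.6875 > continuation, so V_dd = 44.6875 (exercise)
Node u (S = 150): continuation = 1/1.06·[0.6889·0.0000 + 0.3111·8.9885] = 2.6381; exercise value = 0.0000 ≤ continuation, so V_u = 2.6381
Node d (S = 93.75): continuation = 1/1.06·[0.6889·8.9885 + 0.3111·44.6875] = 18.9574; exercise value = 21.2500 > continuation, so V_d = 21.2500 (exercise)
Node 0 (S = 125): continuation = 1/1.06·[0.6889·2.6381 + 0.3111·21.2500] = 7.9514; exercise value = 0.0000 ≤ continuation, so V_0 = 7.9514

7.95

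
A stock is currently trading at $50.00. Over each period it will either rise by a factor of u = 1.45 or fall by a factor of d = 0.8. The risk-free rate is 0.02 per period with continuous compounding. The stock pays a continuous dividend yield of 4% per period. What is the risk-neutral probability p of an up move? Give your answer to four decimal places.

Per-period risk-free factor R = e^0.02 = 1.0202; dividend-adjusted growth = e^(0.02−0.04) = 0.9802.
Risk-neutral probability p = (0.9802 − 0.8)/(1.45 − 0.8) = 0.1802/0.6500 = 0.2772

p = 0.2772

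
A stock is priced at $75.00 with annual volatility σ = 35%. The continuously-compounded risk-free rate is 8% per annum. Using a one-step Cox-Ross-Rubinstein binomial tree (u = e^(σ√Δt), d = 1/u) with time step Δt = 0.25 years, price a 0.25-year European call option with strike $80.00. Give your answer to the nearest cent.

$4.71

CRR parameters: u = e^(σ√Δt) = e^(0.35·√0.25) = 1.1912, d = 1/u = 0.8395
Per-period rate: rΔt = 0.08·0.25 = 0.02, so R = e^0.02 = 1.0202
Risk-neutral probability p = (e^0.02 − 0.8395)/(1.1912 − 0.8395) = 0.1807/0.3518 = 0.5138
Terminal stock prices: S_u = 89.34, S_d = 62.96
Terminal payoffs (S − K): max(9.343, 0) = 9.343, max(-17.04, 0) = 0
Node 0 (S = 75): V_0 = e^(−0.02)·[0.5138·9.3435 + 0.4862·0.0000] = 4.7055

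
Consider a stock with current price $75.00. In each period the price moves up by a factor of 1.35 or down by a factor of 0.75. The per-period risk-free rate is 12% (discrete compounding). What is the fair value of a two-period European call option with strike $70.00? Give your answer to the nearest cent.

Risk-neutral probability p = (1 + 0.12 − 0.75)/(1.35 − 0.75) = 0.3700/0.6000 = 0.6167
Terminal stock prices: S_uu = 136.7, S_ud = 75.94, S_dd = 42.19
Terminal payoffs (S − K): max(66.69, 0) = 66.69, max(5.938, 0) = 5.938, max(-27.81, 0) = 0
Node u (S = 101.2): V_u = 1/1.12·[0.6167·66.6875 + 0.3833·5.9375] = 38.7500
Node d (S = 56.25): V_d = 1/1.12·[0.6167·5.9375 + 0.3833·0.0000] = 3.2692
Node 0 (S = 75): V_0 = 1/1.12·[0.6167·38.7500 + 0.3833·3.2692] = 22.4545

$22.45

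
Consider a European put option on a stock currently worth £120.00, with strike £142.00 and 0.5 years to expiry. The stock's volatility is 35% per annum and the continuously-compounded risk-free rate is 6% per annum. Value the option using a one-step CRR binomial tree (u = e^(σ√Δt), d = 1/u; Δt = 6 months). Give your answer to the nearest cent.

CRR parameters: u = e^(σ√Δt) = e^(0.35·√0.5) = 1.2808, d = 1/u = 0.7808
Per-period rate: rΔt = 0.06·0.5 = 0.03, so R = e^0.03 = 1.0305
Risk-neutral probability p = (e^0.03 − 0.7808)/(1.2808 − 0.7808) = 0.2497/0.5000 = 0.4993
Terminal stock prices: S_u = 153.7, S_d = 93.69
Terminal payoffs (K − S): max(-11.7, 0) = 0, max(48.31, 0) = 48.31
Node 0 (S = 120): V_0 = e^(−0.03)·[0.4993·0.0000 + 0.5007·48.3088] = 23.4712

£23.47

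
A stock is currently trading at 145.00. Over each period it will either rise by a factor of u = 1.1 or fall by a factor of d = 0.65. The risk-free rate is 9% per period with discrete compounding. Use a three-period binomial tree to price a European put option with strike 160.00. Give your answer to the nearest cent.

2.37

Risk-neutral probability p = (1 + 0.09 − 0.65)/(1.1 − 0.65) = 0.4400/0.4500 = 0.9778
Terminal stock prices: S_uuu = 193, S_uud = 114, S_udd = 67.39, S_ddd = 39.82
Terminal payoffs (K − S): max(-33, 0) = 0, max(45.96, 0) = 45.96, max(92.61, 0) = 92.61, max(120.2, 0) = 120.2
Node uu (S = 175.5): V_uu = 1/1.09·[0.9778·0.0000 + 0.0222·45.9575] = 0.9370
Node ud (S = 103.7): V_ud = 1/1.09·[0.9778·45.9575 + 0.0222·92.6112] = 43.1140
Node dd (S = 61.26): V_dd = 1/1.09·[0.9778·92.6112 + 0.0222·120.1794] = 85.5265
Node u (S = 159.5): V_u = 1/1.09·[0.9778·0.9370 + 0.0222·43.1140] = 1.7195
Node d (S = 94.25): V_d = 1/1.09·[0.9778·43.1140 + 0.0222·85.5265] = 40.4188
Node 0 (S = 145): V_0 = 1/1.09·[0.9778·1.7195 + 0.0222·40.4188] = 2.3665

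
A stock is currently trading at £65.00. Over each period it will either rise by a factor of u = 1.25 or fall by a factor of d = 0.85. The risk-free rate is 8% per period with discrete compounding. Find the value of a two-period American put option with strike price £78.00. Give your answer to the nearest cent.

Risk-neutral probability p = (1 + 0.08 − 0.85)/(1.25 − 0.85) = 0.2300/0.4000 = 0.5750
Terminal stock prices: S_uu = 101.6, S_ud = 69.06, S_dd = 46.96
Terminal payoffs (K − S): max(-23.56, 0) = 0, max(8.938, 0) = 8.938, max(31.04, 0) = 31.04
Node u (S = 81.25): continuation = 1/1.08·[0.5750·0.0000 + 0.4250·8.9375] = 3.5171; exercise value = 0.0000 ≤ continuation, so V_u = 3.5171
Node d (S = 55.25): continuation = 1/1.08·[0.5750·8.9375 + 0.4250·31.0375] = 16.9722; exercise value = 22.7500 > continuation, so V_d = 22.7500 (exercise)
Node 0 (S = 65): continuation = 1/1.08·[0.5750·3.5171 + 0.4250·22.7500] = 10.8251; exercise value = 13.0000 > continuation, so V_0 = 13.0000 (exercise)

£13.00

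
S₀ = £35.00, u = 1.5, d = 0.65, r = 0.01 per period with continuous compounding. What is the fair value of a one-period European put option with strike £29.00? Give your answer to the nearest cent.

Risk-neutral probability p = (e^0.01 − 0.65)/(1.5 − 0.65) = 0.3601/0.8500 = 0.4236
Terminal stock prices: S_u = 52.5, S_d = 22.75
Terminal payoffs (K − S): max(-23.5, 0) = 0, max(6.25, 0) = 6.25
Node 0 (S = 35): V_0 = e^(−0.01)·[0.4236·0.0000 + 0.5764·6.2500] = 3.5667

£3.57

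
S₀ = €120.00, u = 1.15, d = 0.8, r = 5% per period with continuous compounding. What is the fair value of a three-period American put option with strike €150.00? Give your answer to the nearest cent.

€30.00

Risk-neutral probability p = (e^0.05 − 0.8)/(1.15 − 0.8) = 0.2513/0.3500 = 0.7179
Terminal stock prices: S_uuu = 182.5, S_uud = 127, S_udd = 88.32, S_ddd = 61.44
Terminal payoffs (K − S): max(-32.5, 0) = 0, max(23.04, 0) = 23.04, max(61.68, 0) = 61.68, max(88.56, 0) = 88.56
Node uu (S = 158.7): continuation = e^(−0.05)·[0.7179·0.0000 + 0.2821·23.0400] = 6.1822; exercise value = 0.0000 ≤ continuation, so V_uu = 6.1822
Node ud (S = 110.4): continuation = e^(−0.05)·[0.7179·23.0400 + 0.2821·61.6800] = 32.2844; exercise value = 39.6000 > continuation, so V_ud = 39.6000 (exercise)
Node dd (S = 76.8): continuation = e^(−0.05)·[0.7179·61.6800 + 0.2821·88.5600] = 65.8844; exercise value = 73.2000 > continuation, so V_dd = 73.2000 (exercise)
Node u (S = 138): continuation = e^(−0.05)·[0.7179·6.1822 + 0.2821·39.6000] = 14.8475; exercise value = 12.0000 ≤ continuation, so V_u = 14.8475
Node d (S = 96): continuation = e^(−0.05)·[0.7179·39.6000 + 0.2821·73.2000] = 46.6844; exercise value = 54.0000 > continuation, so V_d = 54.0000 (exercise)
Node 0 (S = 120): continuation = e^(−0.05)·[0.7179·14.8475 + 0.2821·54.0000] = 24.6290; exercise value = 30.0000 > continuation, so V_0 = 30.0000 (exercise)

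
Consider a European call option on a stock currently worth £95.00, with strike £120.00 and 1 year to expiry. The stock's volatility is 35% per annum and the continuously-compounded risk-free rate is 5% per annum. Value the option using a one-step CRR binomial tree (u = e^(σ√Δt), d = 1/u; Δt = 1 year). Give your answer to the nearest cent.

£6.84

CRR parameters: u = e^(σ√Δt) = e^(0.35·√1) = 1.4191, d = 1/u = 0.7047
Per-period rate: rΔt = 0.05·1 = 0.05, so R = e^0.05 = 1.0513
Risk-neutral probability p = (e^0.05 − 0.7047)/(1.4191 − 0.7047) = 0.3466/0.7144 = 0.4852
Terminal stock prices: S_u = 134.8, S_d = 66.95
Terminal payoffs (S − K): max(14.81, 0) = 14.81, max(-53.05, 0) = 0
Node 0 (S = 95): V_0 = e^(−0.05)·[0.4852·14.8114 + 0.5148·0.0000] = 6.8353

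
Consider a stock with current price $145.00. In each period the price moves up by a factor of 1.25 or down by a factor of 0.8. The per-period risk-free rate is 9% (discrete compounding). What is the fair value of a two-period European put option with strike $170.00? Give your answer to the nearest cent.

Risk-neutral probability p = (1 + 0.09 − 0.8)/(1.25 − 0.8) = 0.2900/0.4500 = 0.6444
Terminal stock prices: S_uu = 226.6, S_ud = 145, S_dd = 92.8
Terminal payoffs (K − S): max(-56.56, 0) = 0, max(25, 0) = 25, max(77.2, 0) = 77.2
Node u (S = 181.2): V_u = 1/1.09·[0.6444·0.0000 + 0.3556·25.0000] = 8.1549
Node d (S = 116): V_d = 1/1.09·[0.6444·25.0000 + 0.3556·77.2000] = 39.9633
Node 0 (S = 145): V_0 = 1/1.09·[0.6444·8.1549 + 0.3556·39.9633] = 17.8574

$17.86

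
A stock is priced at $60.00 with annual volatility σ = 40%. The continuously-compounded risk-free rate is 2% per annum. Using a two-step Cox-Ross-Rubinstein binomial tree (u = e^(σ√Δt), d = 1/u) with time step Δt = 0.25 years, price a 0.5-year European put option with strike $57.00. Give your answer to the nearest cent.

CRR parameters: u = e^(σ√Δt) = e^(0.4·√0.25) = 1.2214, d = 1/u = 0.8187
Per-period rate: rΔt = 0.02·0.25 = 0.005, so R = e^0.005 = 1.0050
Risk-neutral probability p = (e^0.005 − 0.8187)/(1.2214 − 0.8187) = 0.1863/0.4027 = 0.4626
Terminal stock prices: S_uu = 89.51, S_ud = 60, S_dd = 40.22
Terminal payoffs (K − S): max(-32.51, 0) = 0, max(-3, 0) = 0, max(16.78, 0) = 16.78
Node u (S = 73.28): V_u = e^(−0.005)·[0.4626·0.0000 + 0.5374·0.0000] = 0.0000
Node d (S = 49.12): V_d = e^(−0.005)·[0.4626·0.0000 + 0.5374·16.7808] = 8.9728
Node 0 (S = 60): V_0 = e^(−0.005)·[0.4626·0.0000 + 0.5374·8.9728] = 4.7978

$4.80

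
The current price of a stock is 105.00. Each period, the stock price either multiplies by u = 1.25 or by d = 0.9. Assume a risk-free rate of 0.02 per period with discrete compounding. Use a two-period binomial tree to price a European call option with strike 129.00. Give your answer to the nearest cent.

Risk-neutral probability p = (1 + 0.02 − 0.9)/(1.25 − 0.9) = 0.1200/0.3500 = 0.3429
Terminal stock prices: S_uu = 164.1, S_ud = 118.1, S_dd = 85.05
Terminal payoffs (S − K): max(35.06, 0) = 35.06, max(-10.88, 0) = 0, max(-43.95, 0) = 0
Node u (S = 131.2): V_u = 1/1.02·[0.3429·35.0625 + 0.6571·0.0000] = 11.7857
Node d (S = 94.5): V_d = 1/1.02·[0.3429·0.0000 + 0.6571·0.0000] = 0.0000
Node 0 (S = 105): V_0 = 1/1.02·[0.3429·11.7857 + 0.6571·0.0000] = 3.9616

3.96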